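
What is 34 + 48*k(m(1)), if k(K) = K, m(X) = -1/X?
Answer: -14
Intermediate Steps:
34 + 48*k(m(1)) = 34 + 48*(-1/1) = 34 + 48*(-1*1) = 34 + 48*(-1) = 34 - 48 = -14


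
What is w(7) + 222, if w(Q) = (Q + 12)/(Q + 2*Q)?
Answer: 4681/21 ≈ 222.90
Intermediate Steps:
w(Q) = (12 + Q)/(3*Q) (w(Q) = (12 + Q)/((3*Q)) = (12 + Q)*(1/(3*Q)) = (12 + Q)/(3*Q))
w(7) + 222 = (⅓)*(12 + 7)/7 + 222 = (⅓)*(⅐)*19 + 222 = 19/21 + 222 = 4681/21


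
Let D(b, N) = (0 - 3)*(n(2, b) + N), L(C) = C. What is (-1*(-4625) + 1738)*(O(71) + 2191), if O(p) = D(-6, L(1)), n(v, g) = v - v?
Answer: 13922244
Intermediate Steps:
n(v, g) = 0
D(b, N) = -3*N (D(b, N) = (0 - 3)*(0 + N) = -3*N)
O(p) = -3 (O(p) = -3*1 = -3)
(-1*(-4625) + 1738)*(O(71) + 2191) = (-1*(-4625) + 1738)*(-3 + 2191) = (4625 + 1738)*2188 = 6363*2188 = 13922244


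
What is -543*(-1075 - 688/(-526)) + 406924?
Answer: 260353895/263 ≈ 9.8994e+5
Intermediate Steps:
-543*(-1075 - 688/(-526)) + 406924 = -543*(-1075 - 688*(-1/526)) + 406924 = -543*(-1075 + 344/263) + 406924 = -543*(-282381/263) + 406924 = 153332883/263 + 406924 = 260353895/263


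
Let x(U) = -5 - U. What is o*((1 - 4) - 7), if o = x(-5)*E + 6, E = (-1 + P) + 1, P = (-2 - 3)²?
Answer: -60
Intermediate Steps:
P = 25 (P = (-5)² = 25)
E = 25 (E = (-1 + 25) + 1 = 24 + 1 = 25)
o = 6 (o = (-5 - 1*(-5))*25 + 6 = (-5 + 5)*25 + 6 = 0*25 + 6 = 0 + 6 = 6)
o*((1 - 4) - 7) = 6*((1 - 4) - 7) = 6*(-3 - 7) = 6*(-10) = -60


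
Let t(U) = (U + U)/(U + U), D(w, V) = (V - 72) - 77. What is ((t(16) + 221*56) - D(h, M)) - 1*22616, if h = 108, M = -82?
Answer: -10008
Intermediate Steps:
D(w, V) = -149 + V (D(w, V) = (-72 + V) - 77 = -149 + V)
t(U) = 1 (t(U) = (2*U)/((2*U)) = (2*U)*(1/(2*U)) = 1)
((t(16) + 221*56) - D(h, M)) - 1*22616 = ((1 + 221*56) - (-149 - 82)) - 1*22616 = ((1 + 12376) - 1*(-231)) - 22616 = (12377 + 231) - 22616 = 12608 - 22616 = -10008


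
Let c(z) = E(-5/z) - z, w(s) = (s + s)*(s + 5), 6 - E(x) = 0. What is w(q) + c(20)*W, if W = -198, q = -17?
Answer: 3180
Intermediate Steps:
E(x) = 6 (E(x) = 6 - 1*0 = 6 + 0 = 6)
w(s) = 2*s*(5 + s) (w(s) = (2*s)*(5 + s) = 2*s*(5 + s))
c(z) = 6 - z
w(q) + c(20)*W = 2*(-17)*(5 - 17) + (6 - 1*20)*(-198) = 2*(-17)*(-12) + (6 - 20)*(-198) = 408 - 14*(-198) = 408 + 2772 = 3180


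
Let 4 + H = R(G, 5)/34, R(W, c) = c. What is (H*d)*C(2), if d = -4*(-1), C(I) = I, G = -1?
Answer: -524/17 ≈ -30.824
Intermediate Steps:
d = 4
H = -131/34 (H = -4 + 5/34 = -131/34 ≈ -3.8529)
(H*d)*C(2) = -131/34*4*2 = -262/17*2 = -524/17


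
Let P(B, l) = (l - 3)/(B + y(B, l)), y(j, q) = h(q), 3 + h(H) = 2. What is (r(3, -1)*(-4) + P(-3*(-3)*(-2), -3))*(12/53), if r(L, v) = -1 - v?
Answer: 72/1007 ≈ 0.071499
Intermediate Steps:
h(H) = -1 (h(H) = -3 + 2 = -1)
y(j, q) = -1
P(B, l) = (-3 + l)/(-1 + B) (P(B, l) = (l - 3)/(B - 1) = (-3 + l)/(-1 + B))
(r(3, -1)*(-4) + P(-3*(-3)*(-2), -3))*(12/53) = ((-1 - 1*(-1))*(-4) + (-3 - 3)/(-1 - 3*(-3)*(-2)))*(12/53) = ((-1 + 1)*(-4) - 6/(-1 + 9*(-2)))*(12*(1/53)) = (0*(-4) - 6/(-1 - 18))*(12/53) = (0 - 6/(-19))*(12/53) = (0 - 1/19*(-6))*(12/53) = (0 + 6/19)*(12/53) = (6/19)*(12/53) = 72/1007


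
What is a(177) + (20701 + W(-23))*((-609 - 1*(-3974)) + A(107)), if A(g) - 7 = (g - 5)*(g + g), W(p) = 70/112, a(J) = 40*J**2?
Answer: 522934110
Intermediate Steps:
W(p) = 5/8 (W(p) = 70*(1/112) = 5/8)
A(g) = 7 + 2*g*(-5 + g) (A(g) = 7 + (g - 5)*(g + g) = 7 + (-5 + g)*(2*g) = 7 + 2*g*(-5 + g))
a(177) + (20701 + W(-23))*((-609 - 1*(-3974)) + A(107)) = 40*177**2 + (20701 + 5/8)*((-609 - 1*(-3974)) + (7 - 10*107 + 2*107**2)) = 40*31329 + 165613*((-609 + 3974) + (7 - 1070 + 2*11449))/8 = 1253160 + 165613*(3365 + (7 - 1070 + 22898))/8 = 1253160 + 165613*(3365 + 21835)/8 = 1253160 + (165613/8)*25200 = 1253160 + 521680950 = 522934110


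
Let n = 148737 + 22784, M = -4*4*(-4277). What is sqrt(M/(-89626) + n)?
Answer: 3*sqrt(38271976796249)/44813 ≈ 414.15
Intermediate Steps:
M = 68432 (M = -16*(-4277) = 68432)
n = 171521
sqrt(M/(-89626) + n) = sqrt(68432/(-89626) + 171521) = sqrt(68432*(-1/89626) + 171521) = sqrt(-34216/44813 + 171521) = sqrt(7686336357/44813) = 3*sqrt(38271976796249)/44813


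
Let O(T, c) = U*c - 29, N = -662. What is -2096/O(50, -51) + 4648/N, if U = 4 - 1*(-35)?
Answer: -1998028/333979 ≈ -5.9825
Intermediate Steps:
U = 39 (U = 4 + 35 = 39)
O(T, c) = -29 + 39*c (O(T, c) = 39*c - 29 = -29 + 39*c)
-2096/O(50, -51) + 4648/N = -2096/(-29 + 39*(-51)) + 4648/(-662) = -2096/(-29 - 1989) + 4648*(-1/662) = -2096/(-2018) - 2324/331 = -2096*(-1/2018) - 2324/331 = 1048/1009 - 2324/331 = -1998028/333979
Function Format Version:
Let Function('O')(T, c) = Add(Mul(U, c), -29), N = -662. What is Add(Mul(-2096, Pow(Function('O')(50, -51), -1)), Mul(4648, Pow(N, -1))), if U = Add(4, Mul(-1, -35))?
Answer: Rational(-1998028, 333979) ≈ -5.9825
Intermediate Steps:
U = 39 (U = Add(4, 35) = 39)
Function('O')(T, c) = Add(-29, Mul(39, c)) (Function('O')(T, c) = Add(Mul(39, c), -29) = Add(-29, Mul(39, c)))
Add(Mul(-2096, Pow(Function('O')(50, -51), -1)), Mul(4648, Pow(N, -1))) = Add(Mul(-2096, Pow(Add(-29, Mul(39, -51)), -1)), Mul(4648, Pow(-662, -1))) = Add(Mul(-2096, Pow(Add(-29, -1989), -1)), Mul(4648, Rational(-1, 662))) = Add(Mul(-2096, Pow(-2018, -1)), Rational(-2324, 331)) = Add(Mul(-2096, Rational(-1, 2018)), Rational(-2324, 331)) = Add(Rational(1048, 1009), Rational(-2324, 331)) = Rational(-1998028, 333979)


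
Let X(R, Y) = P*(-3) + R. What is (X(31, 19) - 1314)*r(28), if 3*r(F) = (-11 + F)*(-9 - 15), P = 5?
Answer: 176528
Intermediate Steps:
X(R, Y) = -15 + R (X(R, Y) = 5*(-3) + R = -15 + R)
r(F) = 88 - 8*F (r(F) = ((-11 + F)*(-9 - 15))/3 = ((-11 + F)*(-24))/3 = (264 - 24*F)/3 = 88 - 8*F)
(X(31, 19) - 1314)*r(28) = ((-15 + 31) - 1314)*(88 - 8*28) = (16 - 1314)*(88 - 224) = -1298*(-136) = 176528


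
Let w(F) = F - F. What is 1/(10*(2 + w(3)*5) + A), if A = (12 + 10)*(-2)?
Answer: -1/24 ≈ -0.041667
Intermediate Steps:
w(F) = 0
A = -44 (A = 22*(-2) = -44)
1/(10*(2 + w(3)*5) + A) = 1/(10*(2 + 0*5) - 44) = 1/(10*(2 + 0) - 44) = 1/(10*2 - 44) = 1/(20 - 44) = 1/(-24) = -1/24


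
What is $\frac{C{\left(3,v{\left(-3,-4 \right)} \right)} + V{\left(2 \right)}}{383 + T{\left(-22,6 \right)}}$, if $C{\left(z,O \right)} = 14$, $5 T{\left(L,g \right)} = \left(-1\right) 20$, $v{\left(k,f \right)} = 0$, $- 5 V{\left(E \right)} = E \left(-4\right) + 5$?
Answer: $\frac{73}{1895} \approx 0.038522$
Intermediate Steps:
$V{\left(E \right)} = -1 + \frac{4 E}{5}$ ($V{\left(E \right)} = - \frac{E \left(-4\right) + 5}{5} = - \frac{- 4 E + 5}{5} = - \frac{5 - 4 E}{5} = -1 + \frac{4 E}{5}$)
$T{\left(L,g \right)} = -4$ ($T{\left(L,g \right)} = \frac{\left(-1\right) 20}{5} = \frac{1}{5} \left(-20\right) = -4$)
$\frac{C{\left(3,v{\left(-3,-4 \right)} \right)} + V{\left(2 \right)}}{383 + T{\left(-22,6 \right)}} = \frac{14 + \left(-1 + \frac{4}{5} \cdot 2\right)}{383 - 4} = \frac{14 + \left(-1 + \frac{8}{5}\right)}{379} = \left(14 + \frac{3}{5}\right) \frac{1}{379} = \frac{73}{5} \cdot \frac{1}{379} = \frac{73}{1895}$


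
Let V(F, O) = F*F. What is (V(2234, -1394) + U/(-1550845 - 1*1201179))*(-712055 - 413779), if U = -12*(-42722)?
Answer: -1932871184074927290/344003 ≈ -5.6188e+12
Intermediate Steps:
V(F, O) = F²
U = 512664
(V(2234, -1394) + U/(-1550845 - 1*1201179))*(-712055 - 413779) = (2234² + 512664/(-1550845 - 1*1201179))*(-712055 - 413779) = (4990756 + 512664/(-1550845 - 1201179))*(-1125834) = (4990756 + 512664/(-2752024))*(-1125834) = (4990756 + 512664*(-1/2752024))*(-1125834) = (4990756 - 64083/344003)*(-1125834) = (1716834972185/344003)*(-1125834) = -1932871184074927290/344003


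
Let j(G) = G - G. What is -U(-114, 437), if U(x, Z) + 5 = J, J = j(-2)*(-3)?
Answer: 5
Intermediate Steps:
j(G) = 0
J = 0 (J = 0*(-3) = 0)
U(x, Z) = -5 (U(x, Z) = -5 + 0 = -5)
-U(-114, 437) = -1*(-5) = 5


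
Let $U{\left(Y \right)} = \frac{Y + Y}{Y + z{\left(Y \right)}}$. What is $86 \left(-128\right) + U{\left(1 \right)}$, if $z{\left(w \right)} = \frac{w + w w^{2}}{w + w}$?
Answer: $-11007$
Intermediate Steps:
$z{\left(w \right)} = \frac{w + w^{3}}{2 w}$
$U{\left(Y \right)} = \frac{2 Y}{\frac{1}{2} + Y + \frac{Y^{2}}{2}}$ ($U{\left(Y \right)} = \frac{Y + Y}{Y + \left(\frac{1}{2} + \frac{Y^{2}}{2}\right)} = \frac{2 Y}{\frac{1}{2} + Y + \frac{Y^{2}}{2}}$)
$86 \left(-128\right) + U{\left(1 \right)} = 86 \left(-128\right) + 4 \cdot 1 \frac{1}{1 + 1^{2} + 2 \cdot 1} = -11008 + 4 \cdot 1 \frac{1}{1 + 1 + 2} = -11008 + 4 \cdot 1 \cdot \frac{1}{4} = -11008 + 1 = -11007$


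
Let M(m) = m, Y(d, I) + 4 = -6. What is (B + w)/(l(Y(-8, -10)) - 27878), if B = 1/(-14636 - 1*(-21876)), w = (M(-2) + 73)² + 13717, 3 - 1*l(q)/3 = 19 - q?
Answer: -135807921/202401440 ≈ -0.67098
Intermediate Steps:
Y(d, I) = -10 (Y(d, I) = -4 - 6 = -10)
l(q) = -48 + 3*q (l(q) = 9 - 3*(19 - q) = 9 + (-57 + 3*q) = -48 + 3*q)
w = 18758 (w = (-2 + 73)² + 13717 = 71² + 13717 = 5041 + 13717 = 18758)
B = 1/7240 (B = 1/(-14636 + 21876) = 1/7240 ≈ 0.00013812)
(B + w)/(l(Y(-8, -10)) - 27878) = (1/7240 + 18758)/((-48 + 3*(-10)) - 27878) = 135807921/(7240*((-48 - 30) - 27878)) = 135807921/(7240*(-78 - 27878)) = (135807921/7240)/(-27956) = (135807921/7240)*(-1/27956) = -135807921/202401440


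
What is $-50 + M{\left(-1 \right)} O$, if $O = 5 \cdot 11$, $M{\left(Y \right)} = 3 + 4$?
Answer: $335$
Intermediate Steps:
$M{\left(Y \right)} = 7$
$O = 55$
$-50 + M{\left(-1 \right)} O = -50 + 7 \cdot 55 = -50 + 385 = 335$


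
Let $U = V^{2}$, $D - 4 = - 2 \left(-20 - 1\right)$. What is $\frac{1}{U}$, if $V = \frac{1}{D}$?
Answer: $2116$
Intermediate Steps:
$D = 46$ ($D = 4 - 2 \left(-20 - 1\right) = 4 - -42 = 4 + 42 = 46$)
$V = \frac{1}{46} \approx 0.021739$
$U = \frac{1}{2116}$ ($U = \left(\frac{1}{46}\right)^{2} = \frac{1}{2116} \approx 0.00047259$)
$\frac{1}{U} = \frac{1}{\frac{1}{2116}} = 2116$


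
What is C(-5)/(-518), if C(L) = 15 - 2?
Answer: -13/518 ≈ -0.025097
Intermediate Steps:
C(L) = 13
C(-5)/(-518) = 13/(-518) = 13*(-1/518) = -13/518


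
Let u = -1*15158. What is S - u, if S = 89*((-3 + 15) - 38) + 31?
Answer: 12875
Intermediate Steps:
S = -2283 (S = 89*(12 - 38) + 31 = 89*(-26) + 31 = -2314 + 31 = -2283)
u = -15158
S - u = -2283 - 1*(-15158) = -2283 + 15158 = 12875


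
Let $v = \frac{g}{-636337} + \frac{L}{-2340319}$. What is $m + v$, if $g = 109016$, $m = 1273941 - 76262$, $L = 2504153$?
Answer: $\frac{1783619530708717872}{1489231571503} \approx 1.1977 \cdot 10^{6}$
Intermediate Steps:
$m = 1197679$
$v = - \frac{1848617423665}{1489231571503}$ ($v = \frac{109016}{-636337} + \frac{2504153}{-2340319} = 109016 \left(- \frac{1}{636337}\right) + 2504153 \left(- \frac{1}{2340319}\right) = - \frac{109016}{636337} - \frac{2504153}{2340319} = - \frac{1848617423665}{1489231571503} \approx -1.2413$)
$m + v = 1197679 - \frac{1848617423665}{1489231571503} = \frac{1783619530708717872}{1489231571503}$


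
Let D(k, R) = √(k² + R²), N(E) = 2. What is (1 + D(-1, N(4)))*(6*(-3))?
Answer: -18 - 18*√5 ≈ -58.249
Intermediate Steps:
D(k, R) = √(R² + k²)
(1 + D(-1, N(4)))*(6*(-3)) = (1 + √(2² + (-1)²))*(6*(-3)) = (1 + √(4 + 1))*(-18) = (1 + √5)*(-18) = -18 - 18*√5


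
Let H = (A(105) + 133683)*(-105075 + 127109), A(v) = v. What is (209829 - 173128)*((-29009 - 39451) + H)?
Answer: 108187807200732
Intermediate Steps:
H = 2947884792 (H = (105 + 133683)*(-105075 + 127109) = 133788*22034 = 2947884792)
(209829 - 173128)*((-29009 - 39451) + H) = (209829 - 173128)*((-29009 - 39451) + 2947884792) = 36701*(-68460 + 2947884792) = 36701*2947816332 = 108187807200732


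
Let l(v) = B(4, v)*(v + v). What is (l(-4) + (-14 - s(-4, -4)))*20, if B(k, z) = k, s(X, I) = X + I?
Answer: -760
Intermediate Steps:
s(X, I) = I + X
l(v) = 8*v (l(v) = 4*(v + v) = 4*(2*v) = 8*v)
(l(-4) + (-14 - s(-4, -4)))*20 = (8*(-4) + (-14 - (-4 - 4)))*20 = (-32 + (-14 - 1*(-8)))*20 = (-32 + (-14 + 8))*20 = (-32 - 6)*20 = -38*20 = -760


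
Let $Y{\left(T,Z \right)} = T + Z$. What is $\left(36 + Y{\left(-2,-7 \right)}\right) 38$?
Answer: $1026$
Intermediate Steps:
$\left(36 + Y{\left(-2,-7 \right)}\right) 38 = \left(36 - 9\right) 38 = 27 \cdot 38 = 1026$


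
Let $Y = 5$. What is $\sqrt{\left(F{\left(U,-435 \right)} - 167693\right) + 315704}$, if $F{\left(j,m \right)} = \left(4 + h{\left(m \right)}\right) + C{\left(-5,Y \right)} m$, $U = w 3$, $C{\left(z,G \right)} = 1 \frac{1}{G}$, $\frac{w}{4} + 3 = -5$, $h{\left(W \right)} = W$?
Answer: $\sqrt{147493} \approx 384.05$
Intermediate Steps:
$w = -32$ ($w = -12 + 4 \left(-5\right) = -12 - 20 = -32$)
$C{\left(z,G \right)} = \frac{1}{G}$
$U = -96$ ($U = \left(-32\right) 3 = -96$)
$F{\left(j,m \right)} = 4 + \frac{6 m}{5}$ ($F{\left(j,m \right)} = \left(4 + m\right) + \frac{m}{5} = 4 + \frac{6 m}{5}$)
$\sqrt{\left(F{\left(U,-435 \right)} - 167693\right) + 315704} = \sqrt{\left(\left(4 + \frac{6}{5} \left(-435\right)\right) - 167693\right) + 315704} = \sqrt{\left(\left(4 - 522\right) - 167693\right) + 315704} = \sqrt{\left(-518 - 167693\right) + 315704} = \sqrt{-168211 + 315704} = \sqrt{147493}$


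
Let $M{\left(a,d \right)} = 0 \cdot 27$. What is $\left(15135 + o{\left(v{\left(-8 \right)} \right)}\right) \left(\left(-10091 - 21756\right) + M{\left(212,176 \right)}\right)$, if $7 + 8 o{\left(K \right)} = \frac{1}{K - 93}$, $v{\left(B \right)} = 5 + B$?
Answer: $- \frac{370157903929}{768} \approx -4.8198 \cdot 10^{8}$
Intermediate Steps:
$o{\left(K \right)} = - \frac{7}{8} + \frac{1}{8 \left(-93 + K\right)}$ ($o{\left(K \right)} = - \frac{7}{8} + \frac{1}{8 \left(K - 93\right)} = - \frac{7}{8} + \frac{1}{8 \left(-93 + K\right)}$)
$M{\left(a,d \right)} = 0$
$\left(15135 + o{\left(v{\left(-8 \right)} \right)}\right) \left(\left(-10091 - 21756\right) + M{\left(212,176 \right)}\right) = \left(15135 + \frac{652 - 7 \left(5 - 8\right)}{8 \left(-93 + \left(5 - 8\right)\right)}\right) \left(\left(-10091 - 21756\right) + 0\right) = \left(15135 + \frac{652 - -21}{8 \left(-93 - 3\right)}\right) \left(-31847 + 0\right) = \left(15135 + \frac{652 + 21}{8 \left(-96\right)}\right) \left(-31847\right) = \left(15135 + \frac{1}{8} \left(- \frac{1}{96}\right) 673\right) \left(-31847\right) = \left(15135 - \frac{673}{768}\right) \left(-31847\right) = \frac{11623007}{768} \left(-31847\right) = - \frac{370157903929}{768}$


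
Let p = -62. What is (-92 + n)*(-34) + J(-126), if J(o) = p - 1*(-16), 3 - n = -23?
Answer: 2198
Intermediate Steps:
n = 26 (n = 3 - 1*(-23) = 3 + 23 = 26)
J(o) = -46 (J(o) = -62 - 1*(-16) = -62 + 16 = -46)
(-92 + n)*(-34) + J(-126) = (-92 + 26)*(-34) - 46 = -66*(-34) - 46 = 2244 - 46 = 2198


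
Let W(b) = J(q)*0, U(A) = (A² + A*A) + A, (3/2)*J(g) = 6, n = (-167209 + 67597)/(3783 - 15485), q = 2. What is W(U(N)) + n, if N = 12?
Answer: 49806/5851 ≈ 8.5124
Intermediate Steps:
n = 49806/5851 (n = -99612/(-11702) = -99612*(-1/11702) = 49806/5851 ≈ 8.5124)
J(g) = 4 (J(g) = (⅔)*6 = 4)
U(A) = A + 2*A² (U(A) = (A² + A²) + A = 2*A² + A = A + 2*A²)
W(b) = 0 (W(b) = 4*0 = 0)
W(U(N)) + n = 0 + 49806/5851 = 49806/5851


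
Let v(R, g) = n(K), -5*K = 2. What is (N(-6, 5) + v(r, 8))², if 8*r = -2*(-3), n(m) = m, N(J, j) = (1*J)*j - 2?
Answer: 26244/25 ≈ 1049.8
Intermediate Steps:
K = -⅖ (K = -⅕*2 = -⅖ ≈ -0.40000)
N(J, j) = -2 + J*j (N(J, j) = J*j - 2 = -2 + J*j)
r = ¾ (r = (-2*(-3))/8 = (⅛)*6 = ¾ ≈ 0.75000)
v(R, g) = -⅖
(N(-6, 5) + v(r, 8))² = ((-2 - 6*5) - ⅖)² = ((-2 - 30) - ⅖)² = (-32 - ⅖)² = (-162/5)² = 26244/25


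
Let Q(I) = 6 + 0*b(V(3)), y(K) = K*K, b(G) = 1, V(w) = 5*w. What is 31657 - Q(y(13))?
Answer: 31651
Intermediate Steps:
y(K) = K**2
Q(I) = 6 (Q(I) = 6 + 0*1 = 6 + 0 = 6)
31657 - Q(y(13)) = 31657 - 1*6 = 31657 - 6 = 31651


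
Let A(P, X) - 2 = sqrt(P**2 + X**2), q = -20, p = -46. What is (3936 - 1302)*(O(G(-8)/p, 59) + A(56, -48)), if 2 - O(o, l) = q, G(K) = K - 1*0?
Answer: 63216 + 21072*sqrt(85) ≈ 2.5749e+5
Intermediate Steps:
G(K) = K (G(K) = K + 0 = K)
A(P, X) = 2 + sqrt(P**2 + X**2)
O(o, l) = 22 (O(o, l) = 2 - 1*(-20) = 2 + 20 = 22)
(3936 - 1302)*(O(G(-8)/p, 59) + A(56, -48)) = (3936 - 1302)*(22 + (2 + sqrt(56**2 + (-48)**2))) = 2634*(22 + (2 + sqrt(3136 + 2304))) = 2634*(22 + (2 + sqrt(5440))) = 2634*(22 + (2 + 8*sqrt(85))) = 2634*(24 + 8*sqrt(85)) = 63216 + 21072*sqrt(85)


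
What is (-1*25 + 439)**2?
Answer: 171396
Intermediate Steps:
(-1*25 + 439)**2 = (-25 + 439)**2 = 414**2 = 171396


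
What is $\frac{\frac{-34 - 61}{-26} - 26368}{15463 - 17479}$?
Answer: $\frac{228491}{17472} \approx 13.078$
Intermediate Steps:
$\frac{\frac{-34 - 61}{-26} - 26368}{15463 - 17479} = \frac{\left(- \frac{1}{26}\right) \left(-95\right) - 26368}{-2016} = \left(\frac{95}{26} - 26368\right) \left(- \frac{1}{2016}\right) = \left(- \frac{685473}{26}\right) \left(- \frac{1}{2016}\right) = \frac{228491}{17472}$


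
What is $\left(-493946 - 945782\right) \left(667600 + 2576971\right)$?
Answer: $-4671299716688$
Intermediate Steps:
$\left(-493946 - 945782\right) \left(667600 + 2576971\right) = \left(-1439728\right) 3244571 = -4671299716688$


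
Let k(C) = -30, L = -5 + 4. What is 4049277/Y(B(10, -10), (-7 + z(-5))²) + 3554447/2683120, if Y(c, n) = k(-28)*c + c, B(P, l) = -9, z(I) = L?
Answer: 3621874604969/233431440 ≈ 15516.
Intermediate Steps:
L = -1
z(I) = -1
Y(c, n) = -29*c (Y(c, n) = -30*c + c = -29*c)
4049277/Y(B(10, -10), (-7 + z(-5))²) + 3554447/2683120 = 4049277/((-29*(-9))) + 3554447/2683120 = 4049277/261 + 3554447*(1/2683120) = 4049277*(1/261) + 3554447/2683120 = 1349759/87 + 3554447/2683120 = 3621874604969/233431440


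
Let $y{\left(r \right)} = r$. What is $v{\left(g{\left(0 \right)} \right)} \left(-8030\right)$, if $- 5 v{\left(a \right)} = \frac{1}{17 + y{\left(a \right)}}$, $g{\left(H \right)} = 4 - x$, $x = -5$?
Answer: $\frac{803}{13} \approx 61.769$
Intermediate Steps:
$g{\left(H \right)} = 9$ ($g{\left(H \right)} = 4 - -5 = 4 + 5 = 9$)
$v{\left(a \right)} = - \frac{1}{5 \left(17 + a\right)}$
$v{\left(g{\left(0 \right)} \right)} \left(-8030\right) = - \frac{1}{85 + 5 \cdot 9} \left(-8030\right) = - \frac{1}{85 + 45} \left(-8030\right) = - \frac{1}{130} \left(-8030\right) = \left(-1\right) \frac{1}{130} \left(-8030\right) = \left(- \frac{1}{130}\right) \left(-8030\right) = \frac{803}{13}$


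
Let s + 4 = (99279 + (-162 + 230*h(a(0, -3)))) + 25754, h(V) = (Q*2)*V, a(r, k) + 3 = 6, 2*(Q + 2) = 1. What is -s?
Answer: -122797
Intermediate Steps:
Q = -3/2 (Q = -2 + (½)*1 = -2 + ½ = -3/2 ≈ -1.5000)
a(r, k) = 3 (a(r, k) = -3 + 6 = 3)
h(V) = -3*V (h(V) = (-3/2*2)*V = -3*V)
s = 122797 (s = -4 + ((99279 + (-162 + 230*(-3*3))) + 25754) = -4 + ((99279 + (-162 + 230*(-9))) + 25754) = -4 + ((99279 + (-162 - 2070)) + 25754) = -4 + ((99279 - 2232) + 25754) = -4 + (97047 + 25754) = -4 + 122801 = 122797)
-s = -1*122797 = -122797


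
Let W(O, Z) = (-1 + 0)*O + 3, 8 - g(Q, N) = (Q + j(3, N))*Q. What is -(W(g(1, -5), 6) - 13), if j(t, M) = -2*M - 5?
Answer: 12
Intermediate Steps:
j(t, M) = -5 - 2*M
g(Q, N) = 8 - Q*(-5 + Q - 2*N) (g(Q, N) = 8 - (Q + (-5 - 2*N))*Q = 8 - (-5 + Q - 2*N)*Q = 8 - Q*(-5 + Q - 2*N))
W(O, Z) = 3 - O (W(O, Z) = -O + 3 = 3 - O)
-(W(g(1, -5), 6) - 13) = -((3 - (8 - 1*1² + 1*(5 + 2*(-5)))) - 13) = -((3 - (8 - 1*1 + 1*(5 - 10))) - 13) = -((3 - (8 - 1 + 1*(-5))) - 13) = -((3 - (8 - 1 - 5)) - 13) = -((3 - 1*2) - 13) = -((3 - 2) - 13) = -(1 - 13) = -1*(-12) = 12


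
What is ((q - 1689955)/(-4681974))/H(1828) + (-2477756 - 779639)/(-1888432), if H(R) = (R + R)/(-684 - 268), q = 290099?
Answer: 3327572136916681/2020303206409488 ≈ 1.6471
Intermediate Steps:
H(R) = -R/476 (H(R) = (2*R)/(-952) = (2*R)*(-1/952) = -R/476)
((q - 1689955)/(-4681974))/H(1828) + (-2477756 - 779639)/(-1888432) = ((290099 - 1689955)/(-4681974))/((-1/476*1828)) + (-2477756 - 779639)/(-1888432) = (-1399856*(-1/4681974))/(-457/119) - 3257395*(-1/1888432) = (699928/2340987)*(-119/457) + 3257395/1888432 = -83291432/1069831059 + 3257395/1888432 = 3327572136916681/2020303206409488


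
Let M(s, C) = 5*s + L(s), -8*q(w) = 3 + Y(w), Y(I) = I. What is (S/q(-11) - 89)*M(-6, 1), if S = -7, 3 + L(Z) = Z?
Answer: 3744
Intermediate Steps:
L(Z) = -3 + Z
q(w) = -3/8 - w/8 (q(w) = -(3 + w)/8 = -3/8 - w/8)
M(s, C) = -3 + 6*s (M(s, C) = 5*s + (-3 + s) = -3 + 6*s)
(S/q(-11) - 89)*M(-6, 1) = (-7/(-3/8 - ⅛*(-11)) - 89)*(-3 + 6*(-6)) = (-7/(-3/8 + 11/8) - 89)*(-3 - 36) = (-7/1 - 89)*(-39) = (-7*1 - 89)*(-39) = (-7 - 89)*(-39) = -96*(-39) = 3744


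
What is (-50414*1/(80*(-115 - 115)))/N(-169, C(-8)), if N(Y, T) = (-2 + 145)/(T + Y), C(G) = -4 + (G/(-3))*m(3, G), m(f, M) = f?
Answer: -5817/1840 ≈ -3.1614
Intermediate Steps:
C(G) = -4 - G (C(G) = -4 + (G/(-3))*3 = -4 + (G*(-⅓))*3 = -4 - G/3*3 = -4 - G)
N(Y, T) = 143/(T + Y)
(-50414*1/(80*(-115 - 115)))/N(-169, C(-8)) = (-50414*1/(80*(-115 - 115)))/((143/((-4 - 1*(-8)) - 169))) = (-50414/((-230*80)))/((143/((-4 + 8) - 169))) = (-50414/(-18400))/((143/(4 - 169))) = (-50414*(-1/18400))/((143/(-165))) = 25207/(9200*((143*(-1/165)))) = 25207/(9200*(-13/15)) = (25207/9200)*(-15/13) = -5817/1840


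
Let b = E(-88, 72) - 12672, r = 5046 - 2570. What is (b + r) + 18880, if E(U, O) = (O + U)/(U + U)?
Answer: 95525/11 ≈ 8684.1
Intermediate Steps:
E(U, O) = (O + U)/(2*U) (E(U, O) = (O + U)/((2*U)) = (O + U)*(1/(2*U)) = (O + U)/(2*U))
r = 2476
b = -139391/11 (b = (½)*(72 - 88)/(-88) - 12672 = (½)*(-1/88)*(-16) - 12672 = 1/11 - 12672 = -139391/11 ≈ -12672.)
(b + r) + 18880 = (-139391/11 + 2476) + 18880 = -112155/11 + 18880 = 95525/11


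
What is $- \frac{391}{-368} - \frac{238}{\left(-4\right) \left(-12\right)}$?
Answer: $- \frac{187}{48} \approx -3.8958$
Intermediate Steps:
$- \frac{391}{-368} - \frac{238}{\left(-4\right) \left(-12\right)} = \left(-391\right) \left(- \frac{1}{368}\right) - \frac{238}{48} = \frac{17}{16} - \frac{119}{24} = - \frac{187}{48}$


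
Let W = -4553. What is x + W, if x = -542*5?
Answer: -7263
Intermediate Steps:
x = -2710
x + W = -2710 - 4553 = -7263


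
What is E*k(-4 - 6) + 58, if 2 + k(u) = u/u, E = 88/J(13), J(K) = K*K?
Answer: 9714/169 ≈ 57.479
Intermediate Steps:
J(K) = K²
E = 88/169 (E = 88/(13²) = 88/169 ≈ 0.52071)
k(u) = -1 (k(u) = -2 + u/u = -2 + 1 = -1)
E*k(-4 - 6) + 58 = (88/169)*(-1) + 58 = -88/169 + 58 = 9714/169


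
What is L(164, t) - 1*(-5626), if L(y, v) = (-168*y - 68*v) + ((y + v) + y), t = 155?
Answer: -31983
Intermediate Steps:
L(y, v) = -166*y - 67*v (L(y, v) = (-168*y - 68*v) + ((v + y) + y) = (-168*y - 68*v) + (v + 2*y) = -166*y - 67*v)
L(164, t) - 1*(-5626) = (-166*164 - 67*155) - 1*(-5626) = (-27224 - 10385) + 5626 = -37609 + 5626 = -31983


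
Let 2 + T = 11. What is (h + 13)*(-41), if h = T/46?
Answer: -24887/46 ≈ -541.02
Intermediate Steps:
T = 9 (T = -2 + 11 = 9)
h = 9/46 ≈ 0.19565
(h + 13)*(-41) = (9/46 + 13)*(-41) = (607/46)*(-41) = -24887/46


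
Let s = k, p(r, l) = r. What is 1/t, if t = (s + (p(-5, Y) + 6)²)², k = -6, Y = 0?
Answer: 1/25 ≈ 0.040000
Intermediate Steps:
s = -6
t = 25 (t = (-6 + (-5 + 6)²)² = (-6 + 1²)² = (-6 + 1)² = (-5)² = 25)
1/t = 1/25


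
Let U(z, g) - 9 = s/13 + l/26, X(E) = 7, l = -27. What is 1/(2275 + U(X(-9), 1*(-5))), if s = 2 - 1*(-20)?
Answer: 26/59401 ≈ 0.00043770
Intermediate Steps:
s = 22 (s = 2 + 20 = 22)
U(z, g) = 251/26 (U(z, g) = 9 + (22/13 - 27/26) = 9 + 17/26 = 251/26)
1/(2275 + U(X(-9), 1*(-5))) = 1/(2275 + 251/26) = 1/(59401/26) = 26/59401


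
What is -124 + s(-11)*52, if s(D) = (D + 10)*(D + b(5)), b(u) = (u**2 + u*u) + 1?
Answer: -2204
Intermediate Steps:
b(u) = 1 + 2*u**2 (b(u) = (u**2 + u**2) + 1 = 2*u**2 + 1 = 1 + 2*u**2)
s(D) = (10 + D)*(51 + D) (s(D) = (D + 10)*(D + (1 + 2*5**2)) = (10 + D)*(D + (1 + 2*25)) = (10 + D)*(D + (1 + 50)) = (10 + D)*(D + 51) = (10 + D)*(51 + D))
-124 + s(-11)*52 = -124 + (510 + (-11)**2 + 61*(-11))*52 = -124 + (510 + 121 - 671)*52 = -124 - 40*52 = -124 - 2080 = -2204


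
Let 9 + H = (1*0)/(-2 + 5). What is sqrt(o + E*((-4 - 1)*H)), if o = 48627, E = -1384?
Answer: 3*I*sqrt(1517) ≈ 116.85*I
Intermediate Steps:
H = -9 (H = -9 + (1*0)/(-2 + 5) = -9 + 0/3 = -9 + 0*(1/3) = -9 + 0 = -9)
sqrt(o + E*((-4 - 1)*H)) = sqrt(48627 - 1384*(-4 - 1)*(-9)) = sqrt(48627 - (-6920)*(-9)) = sqrt(48627 - 1384*45) = sqrt(48627 - 62280) = sqrt(-13653) = 3*I*sqrt(1517)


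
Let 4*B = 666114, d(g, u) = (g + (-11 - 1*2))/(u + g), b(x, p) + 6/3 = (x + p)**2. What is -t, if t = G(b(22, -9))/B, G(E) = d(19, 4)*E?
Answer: -668/2553437 ≈ -0.00026161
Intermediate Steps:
b(x, p) = -2 + (p + x)**2 (b(x, p) = -2 + (x + p)**2 = -2 + (p + x)**2)
d(g, u) = (-13 + g)/(g + u) (d(g, u) = (g + (-11 - 2))/(g + u) = (g - 13)/(g + u) = (-13 + g)/(g + u))
B = 333057/2 (B = (1/4)*666114 = 333057/2 ≈ 1.6653e+5)
G(E) = 6*E/23 (G(E) = ((-13 + 19)/(19 + 4))*E = (6/23)*E = ((1/23)*6)*E = 6*E/23)
t = 668/2553437 (t = (6*(-2 + (-9 + 22)**2)/23)/(333057/2) = (6*(-2 + 13**2)/23)*(2/333057) = (6*(-2 + 169)/23)*(2/333057) = ((6/23)*167)*(2/333057) = (1002/23)*(2/333057) = 668/2553437 ≈ 0.00026161)
-t = -1*668/2553437 = -668/2553437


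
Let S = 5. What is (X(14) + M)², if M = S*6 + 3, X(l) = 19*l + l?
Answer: 97969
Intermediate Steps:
X(l) = 20*l
M = 33 (M = 5*6 + 3 = 30 + 3 = 33)
(X(14) + M)² = (20*14 + 33)² = (280 + 33)² = 313² = 97969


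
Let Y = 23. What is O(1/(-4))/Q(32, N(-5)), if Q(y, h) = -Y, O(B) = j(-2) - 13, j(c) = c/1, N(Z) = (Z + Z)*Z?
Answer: 15/23 ≈ 0.65217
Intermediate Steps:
N(Z) = 2*Z**2 (N(Z) = (2*Z)*Z = 2*Z**2)
j(c) = c (j(c) = c*1 = c)
O(B) = -15 (O(B) = -2 - 13 = -15)
Q(y, h) = -23 (Q(y, h) = -1*23 = -23)
O(1/(-4))/Q(32, N(-5)) = -15/(-23) = -15*(-1/23) = 15/23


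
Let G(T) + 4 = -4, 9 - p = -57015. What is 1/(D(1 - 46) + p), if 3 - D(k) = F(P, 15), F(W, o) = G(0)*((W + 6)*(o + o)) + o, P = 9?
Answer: 1/60612 ≈ 1.6498e-5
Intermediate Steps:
p = 57024 (p = 9 - 1*(-57015) = 9 + 57015 = 57024)
G(T) = -8 (G(T) = -4 - 4 = -8)
F(W, o) = o - 16*o*(6 + W) (F(W, o) = -8*(W + 6)*(o + o) + o = -8*(6 + W)*2*o + o = -16*o*(6 + W) + o = o - 16*o*(6 + W))
D(k) = 3588 (D(k) = 3 - 15*(-95 - 16*9) = 3 - 15*(-95 - 144) = 3 - 15*(-239) = 3 - 1*(-3585) = 3 + 3585 = 3588)
1/(D(1 - 46) + p) = 1/(3588 + 57024) = 1/60612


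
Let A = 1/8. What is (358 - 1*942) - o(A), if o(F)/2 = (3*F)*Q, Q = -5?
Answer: -2321/4 ≈ -580.25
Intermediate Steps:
A = ⅛ ≈ 0.12500
o(F) = -30*F (o(F) = 2*((3*F)*(-5)) = 2*(-15*F) = -30*F)
(358 - 1*942) - o(A) = (358 - 1*942) - (-30)/8 = (358 - 942) - 1*(-15/4) = -584 + 15/4 = -2321/4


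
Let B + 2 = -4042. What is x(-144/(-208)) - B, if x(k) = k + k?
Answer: 52590/13 ≈ 4045.4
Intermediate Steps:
B = -4044 (B = -2 - 4042 = -4044)
x(k) = 2*k
x(-144/(-208)) - B = 2*(-144/(-208)) - 1*(-4044) = 2*(-144*(-1/208)) + 4044 = 2*(9/13) + 4044 = 18/13 + 4044 = 52590/13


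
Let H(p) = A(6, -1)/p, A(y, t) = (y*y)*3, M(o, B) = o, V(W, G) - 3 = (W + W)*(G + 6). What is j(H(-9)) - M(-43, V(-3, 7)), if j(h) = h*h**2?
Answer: -1685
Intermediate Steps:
V(W, G) = 3 + 2*W*(6 + G) (V(W, G) = 3 + (W + W)*(G + 6) = 3 + (2*W)*(6 + G) = 3 + 2*W*(6 + G))
A(y, t) = 3*y**2 (A(y, t) = y**2*3 = 3*y**2)
H(p) = 108/p (H(p) = (3*6**2)/p = (3*36)/p = 108/p)
j(h) = h**3
j(H(-9)) - M(-43, V(-3, 7)) = (108/(-9))**3 - 1*(-43) = (108*(-1/9))**3 + 43 = (-12)**3 + 43 = -1728 + 43 = -1685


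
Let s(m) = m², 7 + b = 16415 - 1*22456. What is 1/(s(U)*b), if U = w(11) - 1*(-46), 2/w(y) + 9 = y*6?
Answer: -361/4626972672 ≈ -7.8021e-8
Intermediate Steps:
w(y) = 2/(-9 + 6*y) (w(y) = 2/(-9 + y*6) = 2/(-9 + 6*y))
b = -6048 (b = -7 + (16415 - 1*22456) = -7 + (16415 - 22456) = -7 - 6041 = -6048)
U = 2624/57 (U = 2/(3*(-3 + 2*11)) - 1*(-46) = 2/(3*(-3 + 22)) + 46 = (⅔)/19 + 46 = (⅔)*(1/19) + 46 = 2/57 + 46 = 2624/57 ≈ 46.035)
1/(s(U)*b) = 1/((2624/57)²*(-6048)) = -1/6048/(6885376/3249) = (3249/6885376)*(-1/6048) = -361/4626972672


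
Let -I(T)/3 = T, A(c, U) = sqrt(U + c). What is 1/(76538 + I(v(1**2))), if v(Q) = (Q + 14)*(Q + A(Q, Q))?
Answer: 76493/5851174999 + 45*sqrt(2)/5851174999 ≈ 1.3084e-5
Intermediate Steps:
v(Q) = (14 + Q)*(Q + sqrt(2)*sqrt(Q)) (v(Q) = (Q + 14)*(Q + sqrt(Q + Q)) = (14 + Q)*(Q + sqrt(2*Q)) = (14 + Q)*(Q + sqrt(2)*sqrt(Q)))
I(T) = -3*T
1/(76538 + I(v(1**2))) = 1/(76538 - 3*((1**2)**2 + 14*1**2 + sqrt(2)*(1**2)**(3/2) + 14*sqrt(2)*sqrt(1**2))) = 1/(76538 - 3*(1**2 + 14*1 + sqrt(2)*1**(3/2) + 14*sqrt(2)*sqrt(1))) = 1/(76538 - 3*(1 + 14 + sqrt(2)*1 + 14*sqrt(2)*1)) = 1/(76538 - 3*(1 + 14 + sqrt(2) + 14*sqrt(2))) = 1/(76538 - 3*(15 + 15*sqrt(2))) = 1/(76538 + (-45 - 45*sqrt(2))) = 1/(76493 - 45*sqrt(2))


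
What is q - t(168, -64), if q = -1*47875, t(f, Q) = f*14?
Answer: -50227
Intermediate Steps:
t(f, Q) = 14*f
q = -47875
q - t(168, -64) = -47875 - 14*168 = -47875 - 1*2352 = -47875 - 2352 = -50227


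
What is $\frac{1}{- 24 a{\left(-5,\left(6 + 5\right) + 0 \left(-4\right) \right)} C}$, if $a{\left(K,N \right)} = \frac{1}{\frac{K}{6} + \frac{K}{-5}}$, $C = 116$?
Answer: $- \frac{1}{16704} \approx -5.9866 \cdot 10^{-5}$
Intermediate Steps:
$a{\left(K,N \right)} = - \frac{30}{K}$ ($a{\left(K,N \right)} = \frac{1}{K \frac{1}{6} + K \left(- \frac{1}{5}\right)} = \frac{1}{\frac{K}{6} - \frac{K}{5}} = \frac{1}{\left(- \frac{1}{30}\right) K} = - \frac{30}{K}$)
$\frac{1}{- 24 a{\left(-5,\left(6 + 5\right) + 0 \left(-4\right) \right)} C} = \frac{1}{- 24 \left(- \frac{30}{-5}\right) 116} = \frac{1}{- 24 \left(\left(-30\right) \left(- \frac{1}{5}\right)\right) 116} = \frac{1}{\left(-24\right) 6 \cdot 116} = \frac{1}{\left(-144\right) 116} = \frac{1}{-16704} = - \frac{1}{16704}$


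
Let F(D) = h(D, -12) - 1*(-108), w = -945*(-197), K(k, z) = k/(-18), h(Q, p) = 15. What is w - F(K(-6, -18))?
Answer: 186042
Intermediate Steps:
K(k, z) = -k/18 (K(k, z) = k*(-1/18) = -k/18)
w = 186165
F(D) = 123 (F(D) = 15 - 1*(-108) = 15 + 108 = 123)
w - F(K(-6, -18)) = 186165 - 1*123 = 186165 - 123 = 186042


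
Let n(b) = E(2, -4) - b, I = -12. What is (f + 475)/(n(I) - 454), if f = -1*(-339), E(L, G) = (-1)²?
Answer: -814/441 ≈ -1.8458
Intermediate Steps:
E(L, G) = 1
f = 339
n(b) = 1 - b
(f + 475)/(n(I) - 454) = (339 + 475)/((1 - 1*(-12)) - 454) = 814/((1 + 12) - 454) = 814/(13 - 454) = 814/(-441) = 814*(-1/441) = -814/441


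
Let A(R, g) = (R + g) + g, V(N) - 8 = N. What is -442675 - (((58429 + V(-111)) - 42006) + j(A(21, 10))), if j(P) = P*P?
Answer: -460676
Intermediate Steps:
V(N) = 8 + N
A(R, g) = R + 2*g
j(P) = P**2
-442675 - (((58429 + V(-111)) - 42006) + j(A(21, 10))) = -442675 - (((58429 + (8 - 111)) - 42006) + (21 + 2*10)**2) = -442675 - (((58429 - 103) - 42006) + (21 + 20)**2) = -442675 - ((58326 - 42006) + 41**2) = -442675 - (16320 + 1681) = -442675 - 1*18001 = -442675 - 18001 = -460676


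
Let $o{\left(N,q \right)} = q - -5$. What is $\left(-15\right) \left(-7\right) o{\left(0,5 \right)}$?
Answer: $1050$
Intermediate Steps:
$o{\left(N,q \right)} = 5 + q$ ($o{\left(N,q \right)} = q + 5 = 5 + q$)
$\left(-15\right) \left(-7\right) o{\left(0,5 \right)} = \left(-15\right) \left(-7\right) \left(5 + 5\right) = 105 \cdot 10 = 1050$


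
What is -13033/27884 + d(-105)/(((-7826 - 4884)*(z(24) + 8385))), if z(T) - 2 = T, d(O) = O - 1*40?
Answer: -139327331255/298090583804 ≈ -0.46740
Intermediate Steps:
d(O) = -40 + O (d(O) = O - 40 = -40 + O)
z(T) = 2 + T
-13033/27884 + d(-105)/(((-7826 - 4884)*(z(24) + 8385))) = -13033/27884 + (-40 - 105)/(((-7826 - 4884)*((2 + 24) + 8385))) = -13033*1/27884 - 145*(-1/(12710*(26 + 8385))) = -13033/27884 - 145/((-12710*8411)) = -13033/27884 - 145/(-106903810) = -13033/27884 - 145*(-1/106903810) = -13033/27884 + 29/21380762 = -139327331255/298090583804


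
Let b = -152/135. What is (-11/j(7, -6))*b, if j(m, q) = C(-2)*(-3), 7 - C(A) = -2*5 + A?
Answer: -88/405 ≈ -0.21728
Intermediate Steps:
C(A) = 17 - A (C(A) = 7 - (-2*5 + A) = 7 - (-10 + A) = 7 + (10 - A) = 17 - A)
j(m, q) = -57 (j(m, q) = (17 - 1*(-2))*(-3) = (17 + 2)*(-3) = 19*(-3) = -57)
b = -152/135 (b = -152*1/135 = -152/135 ≈ -1.1259)
(-11/j(7, -6))*b = -11/(-57)*(-152/135) = -11*(-1/57)*(-152/135) = (11/57)*(-152/135) = -88/405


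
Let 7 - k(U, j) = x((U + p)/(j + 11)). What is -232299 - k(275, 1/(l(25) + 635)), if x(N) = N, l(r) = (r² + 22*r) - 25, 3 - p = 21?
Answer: -4561101871/19636 ≈ -2.3228e+5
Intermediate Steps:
p = -18 (p = 3 - 1*21 = 3 - 21 = -18)
l(r) = -25 + r² + 22*r
k(U, j) = 7 - (-18 + U)/(11 + j) (k(U, j) = 7 - (U - 18)/(j + 11) = 7 - (-18 + U)/(11 + j))
-232299 - k(275, 1/(l(25) + 635)) = -232299 - (95 - 1*275 + 7/((-25 + 25² + 22*25) + 635))/(11 + 1/((-25 + 25² + 22*25) + 635)) = -232299 - (95 - 275 + 7/((-25 + 625 + 550) + 635))/(11 + 1/((-25 + 625 + 550) + 635)) = -232299 - (95 - 275 + 7/(1150 + 635))/(11 + 1/(1150 + 635)) = -232299 - (95 - 275 + 7/1785)/(11 + 1/1785) = -232299 - (95 - 275 + 7*(1/1785))/(11 + 1/1785) = -232299 - (95 - 275 + 1/255)/19636/1785 = -232299 - 1785*(-45899)/(19636*255) = -232299 - 1*(-321293/19636) = -232299 + 321293/19636 = -4561101871/19636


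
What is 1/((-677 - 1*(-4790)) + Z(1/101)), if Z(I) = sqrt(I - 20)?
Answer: 138471/569531896 - I*sqrt(203919)/1708595688 ≈ 0.00024313 - 2.643e-7*I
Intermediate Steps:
Z(I) = sqrt(-20 + I)
1/((-677 - 1*(-4790)) + Z(1/101)) = 1/((-677 - 1*(-4790)) + sqrt(-20 + 1/101)) = 1/((-677 + 4790) + sqrt(-20 + 1/101)) = 1/(4113 + sqrt(-2019/101)) = 1/(4113 + I*sqrt(203919)/101)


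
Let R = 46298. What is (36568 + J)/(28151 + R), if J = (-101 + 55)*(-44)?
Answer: 38592/74449 ≈ 0.51837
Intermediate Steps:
J = 2024 (J = -46*(-44) = 2024)
(36568 + J)/(28151 + R) = (36568 + 2024)/(28151 + 46298) = 38592/74449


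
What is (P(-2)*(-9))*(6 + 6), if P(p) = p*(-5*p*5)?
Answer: 10800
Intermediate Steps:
P(p) = -25*p² (P(p) = p*(-25*p) = -25*p²)
(P(-2)*(-9))*(6 + 6) = (-25*(-2)²*(-9))*(6 + 6) = (-25*4*(-9))*12 = -100*(-9)*12 = 900*12 = 10800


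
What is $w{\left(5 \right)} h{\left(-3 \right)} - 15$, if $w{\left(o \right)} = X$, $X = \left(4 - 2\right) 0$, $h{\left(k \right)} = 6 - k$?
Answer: $-15$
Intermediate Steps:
$X = 0$ ($X = \left(4 - 2\right) 0 = 2 \cdot 0 = 0$)
$w{\left(o \right)} = 0$
$w{\left(5 \right)} h{\left(-3 \right)} - 15 = 0 \left(6 - -3\right) - 15 = 0 \left(6 + 3\right) - 15 = 0 \cdot 9 - 15 = 0 - 15 = -15$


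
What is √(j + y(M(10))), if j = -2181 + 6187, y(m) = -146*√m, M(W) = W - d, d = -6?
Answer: √3422 ≈ 58.498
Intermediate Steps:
M(W) = 6 + W (M(W) = W - 1*(-6) = W + 6 = 6 + W)
j = 4006
√(j + y(M(10))) = √(4006 - 146*√(6 + 10)) = √(4006 - 146*√16) = √(4006 - 146*4) = √(4006 - 584) = √3422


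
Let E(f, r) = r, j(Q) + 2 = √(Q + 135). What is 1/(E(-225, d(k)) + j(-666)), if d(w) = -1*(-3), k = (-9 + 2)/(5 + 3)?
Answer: 1/532 - 3*I*√59/532 ≈ 0.0018797 - 0.043315*I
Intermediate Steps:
k = -7/8 ≈ -0.87500
j(Q) = -2 + √(135 + Q) (j(Q) = -2 + √(Q + 135) = -2 + √(135 + Q))
d(w) = 3
1/(E(-225, d(k)) + j(-666)) = 1/(3 + (-2 + √(135 - 666))) = 1/(3 + (-2 + √(-531))) = 1/(3 + (-2 + 3*I*√59)) = 1/(1 + 3*I*√59)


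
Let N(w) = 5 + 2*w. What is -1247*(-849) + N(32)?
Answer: 1058772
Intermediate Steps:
-1247*(-849) + N(32) = -1247*(-849) + (5 + 2*32) = 1058703 + (5 + 64) = 1058703 + 69 = 1058772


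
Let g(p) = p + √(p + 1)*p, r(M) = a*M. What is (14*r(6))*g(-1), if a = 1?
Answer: -84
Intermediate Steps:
r(M) = M (r(M) = 1*M = M)
g(p) = p + p*√(1 + p) (g(p) = p + √(1 + p)*p = p + p*√(1 + p))
(14*r(6))*g(-1) = (14*6)*(-(1 + √(1 - 1))) = 84*(-(1 + √0)) = 84*(-(1 + 0)) = 84*(-1*1) = 84*(-1) = -84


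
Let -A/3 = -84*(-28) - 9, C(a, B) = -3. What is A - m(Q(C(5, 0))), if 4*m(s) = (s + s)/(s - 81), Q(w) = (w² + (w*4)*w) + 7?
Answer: -203815/29 ≈ -7028.1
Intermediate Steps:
Q(w) = 7 + 5*w² (Q(w) = (w² + (4*w)*w) + 7 = (w² + 4*w²) + 7 = 5*w² + 7 = 7 + 5*w²)
m(s) = s/(2*(-81 + s)) (m(s) = ((s + s)/(s - 81))/4 = ((2*s)/(-81 + s))/4 = (2*s/(-81 + s))/4 = s/(2*(-81 + s)))
A = -7029 (A = -3*(-84*(-28) - 9) = -3*(2352 - 9) = -3*2343 = -7029)
A - m(Q(C(5, 0))) = -7029 - (7 + 5*(-3)²)/(2*(-81 + (7 + 5*(-3)²))) = -7029 - (7 + 5*9)/(2*(-81 + (7 + 5*9))) = -7029 - (7 + 45)/(2*(-81 + (7 + 45))) = -7029 - 52/(2*(-81 + 52)) = -7029 - 52/(2*(-29)) = -7029 - 52*(-1)/(2*29) = -7029 - 1*(-26/29) = -7029 + 26/29 = -203815/29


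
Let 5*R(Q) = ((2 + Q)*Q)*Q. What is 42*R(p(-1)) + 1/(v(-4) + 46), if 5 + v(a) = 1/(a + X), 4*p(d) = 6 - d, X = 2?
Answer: 250111/2592 ≈ 96.493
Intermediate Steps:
p(d) = 3/2 - d/4 (p(d) = (6 - d)/4 = 3/2 - d/4)
R(Q) = Q²*(2 + Q)/5 (R(Q) = (((2 + Q)*Q)*Q)/5 = ((Q*(2 + Q))*Q)/5 = (Q²*(2 + Q))/5 = Q²*(2 + Q)/5)
v(a) = -5 + 1/(2 + a) (v(a) = -5 + 1/(a + 2) = -5 + 1/(2 + a))
42*R(p(-1)) + 1/(v(-4) + 46) = 42*((3/2 - ¼*(-1))²*(2 + (3/2 - ¼*(-1)))/5) + 1/((-9 - 5*(-4))/(2 - 4) + 46) = 42*((3/2 + ¼)²*(2 + (3/2 + ¼))/5) + 1/((-9 + 20)/(-2) + 46) = 42*((7/4)²*(2 + 7/4)/5) + 1/(-½*11 + 46) = 42*((⅕)*(49/16)*(15/4)) + 1/(-11/2 + 46) = 42*(147/64) + 1/(81/2) = 3087/32 + 2/81 = 250111/2592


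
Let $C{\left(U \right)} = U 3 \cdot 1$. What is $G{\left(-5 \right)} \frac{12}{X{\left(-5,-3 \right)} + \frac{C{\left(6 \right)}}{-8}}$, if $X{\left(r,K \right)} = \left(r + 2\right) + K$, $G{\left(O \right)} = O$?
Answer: $\frac{80}{11} \approx 7.2727$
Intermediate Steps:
$C{\left(U \right)} = 3 U$ ($C{\left(U \right)} = 3 U 1 = 3 U$)
$X{\left(r,K \right)} = 2 + K + r$ ($X{\left(r,K \right)} = \left(2 + r\right) + K = 2 + K + r$)
$G{\left(-5 \right)} \frac{12}{X{\left(-5,-3 \right)} + \frac{C{\left(6 \right)}}{-8}} = - 5 \frac{12}{\left(2 - 3 - 5\right) + \frac{3 \cdot 6}{-8}} = - 5 \frac{12}{-6 + 18 \left(- \frac{1}{8}\right)} = - 5 \frac{12}{-6 - \frac{9}{4}} = - 5 \frac{12}{- \frac{33}{4}} = - 5 \cdot 12 \left(- \frac{4}{33}\right) = \left(-5\right) \left(- \frac{16}{11}\right) = \frac{80}{11}$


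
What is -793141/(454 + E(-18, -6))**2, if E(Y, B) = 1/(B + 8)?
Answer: -3172564/826281 ≈ -3.8396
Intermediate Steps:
E(Y, B) = 1/(8 + B)
-793141/(454 + E(-18, -6))**2 = -793141/(454 + 1/(8 - 6))**2 = -793141/(454 + 1/2)**2 = -793141/((909/2)**2) = -793141/826281/4 = -793141*4/826281 = -3172564/826281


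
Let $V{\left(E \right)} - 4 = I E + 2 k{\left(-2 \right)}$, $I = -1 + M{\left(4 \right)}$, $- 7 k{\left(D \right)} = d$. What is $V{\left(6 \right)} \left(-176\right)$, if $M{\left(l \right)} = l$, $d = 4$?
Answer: $- \frac{25696}{7} \approx -3670.9$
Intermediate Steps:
$k{\left(D \right)} = - \frac{4}{7}$ ($k{\left(D \right)} = \left(- \frac{1}{7}\right) 4 = - \frac{4}{7}$)
$I = 3$ ($I = -1 + 4 = 3$)
$V{\left(E \right)} = \frac{20}{7} + 3 E$ ($V{\left(E \right)} = 4 + \left(3 E + 2 \left(- \frac{4}{7}\right)\right) = 4 + \left(3 E - \frac{8}{7}\right) = 4 + \left(- \frac{8}{7} + 3 E\right) = \frac{20}{7} + 3 E$)
$V{\left(6 \right)} \left(-176\right) = \left(\frac{20}{7} + 3 \cdot 6\right) \left(-176\right) = \left(\frac{20}{7} + 18\right) \left(-176\right) = \frac{146}{7} \left(-176\right) = - \frac{25696}{7}$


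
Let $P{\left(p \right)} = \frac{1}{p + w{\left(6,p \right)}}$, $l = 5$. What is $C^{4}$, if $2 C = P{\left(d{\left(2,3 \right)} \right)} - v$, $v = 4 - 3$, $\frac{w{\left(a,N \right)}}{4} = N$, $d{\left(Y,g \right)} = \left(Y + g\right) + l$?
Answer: $\frac{5764801}{100000000} \approx 0.057648$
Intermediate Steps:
$d{\left(Y,g \right)} = 5 + Y + g$ ($d{\left(Y,g \right)} = \left(Y + g\right) + 5 = 5 + Y + g$)
$w{\left(a,N \right)} = 4 N$
$P{\left(p \right)} = \frac{1}{5 p}$ ($P{\left(p \right)} = \frac{1}{p + 4 p} = \frac{1}{5 p}$)
$v = 1$ ($v = 4 - 3 = 1$)
$C = - \frac{49}{100}$ ($C = \frac{\frac{1}{5 \left(5 + 2 + 3\right)} - 1}{2} = \frac{\frac{1}{5 \cdot 10} - 1}{2} = \frac{\frac{1}{5} \cdot \frac{1}{10} - 1}{2} = \frac{\frac{1}{50} - 1}{2} = \frac{1}{2} \left(- \frac{49}{50}\right) = - \frac{49}{100} \approx -0.49$)
$C^{4} = \left(- \frac{49}{100}\right)^{4} = \frac{5764801}{100000000}$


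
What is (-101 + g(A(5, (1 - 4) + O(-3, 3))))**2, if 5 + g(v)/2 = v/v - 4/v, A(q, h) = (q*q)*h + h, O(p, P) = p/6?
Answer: 98227921/8281 ≈ 11862.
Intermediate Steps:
O(p, P) = p/6 (O(p, P) = p*(1/6) = p/6)
A(q, h) = h + h*q**2 (A(q, h) = q**2*h + h = h*q**2 + h = h + h*q**2)
g(v) = -8 - 8/v (g(v) = -10 + 2*(v/v - 4/v) = -10 + 2*(1 - 4/v) = -10 + (2 - 8/v) = -8 - 8/v)
(-101 + g(A(5, (1 - 4) + O(-3, 3))))**2 = (-101 + (-8 - 8*1/((1 + 5**2)*((1 - 4) + (1/6)*(-3)))))**2 = (-101 + (-8 - 8*1/((1 + 25)*(-3 - 1/2))))**2 = (-101 + (-8 - 8/((-7/2*26))))**2 = (-101 + (-8 - 8/(-91)))**2 = (-101 + (-8 - 8*(-1/91)))**2 = (-101 + (-8 + 8/91))**2 = (-101 - 720/91)**2 = (-9911/91)**2 = 98227921/8281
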